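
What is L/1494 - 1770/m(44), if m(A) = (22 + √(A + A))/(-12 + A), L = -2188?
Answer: -2351654/747 + 9440*√22/33 ≈ -1806.4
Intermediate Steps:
m(A) = (22 + √2*√A)/(-12 + A) (m(A) = (22 + √(2*A))/(-12 + A) = (22 + √2*√A)/(-12 + A))
L/1494 - 1770/m(44) = -2188/1494 - 1770*(-12 + 44)/(22 + √2*√44) = -2188*1/1494 - 1770*32/(22 + √2*(2*√11)) = -1094/747 - 1770*32/(22 + 2*√22) = -1094/747 - 1770/(11/16 + √22/16)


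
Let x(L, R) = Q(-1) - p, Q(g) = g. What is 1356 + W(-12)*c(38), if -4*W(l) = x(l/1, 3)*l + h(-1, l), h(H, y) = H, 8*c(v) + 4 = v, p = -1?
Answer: 21713/16 ≈ 1357.1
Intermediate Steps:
c(v) = -½ + v/8
x(L, R) = 0 (x(L, R) = -1 - 1*(-1) = -1 + 1 = 0)
W(l) = ¼ (W(l) = -(0*l - 1)/4 = -(0 - 1)/4 = -¼*(-1) = ¼)
1356 + W(-12)*c(38) = 1356 + (-½ + (⅛)*38)/4 = 1356 + (-½ + 19/4)/4 = 1356 + (¼)*(17/4) = 1356 + 17/16 = 21713/16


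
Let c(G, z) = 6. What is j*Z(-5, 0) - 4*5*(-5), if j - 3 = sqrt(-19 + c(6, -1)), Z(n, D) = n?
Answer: 85 - 5*I*sqrt(13) ≈ 85.0 - 18.028*I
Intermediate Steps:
j = 3 + I*sqrt(13) (j = 3 + sqrt(-19 + 6) = 3 + sqrt(-13) = 3 + I*sqrt(13) ≈ 3.0 + 3.6056*I)
j*Z(-5, 0) - 4*5*(-5) = (3 + I*sqrt(13))*(-5) - 4*5*(-5) = (-15 - 5*I*sqrt(13)) - 20*(-5) = (-15 - 5*I*sqrt(13)) + 100 = 85 - 5*I*sqrt(13)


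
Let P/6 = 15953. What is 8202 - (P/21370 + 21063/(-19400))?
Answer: 339896194311/41457800 ≈ 8198.6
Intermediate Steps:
P = 95718 (P = 6*15953 = 95718)
8202 - (P/21370 + 21063/(-19400)) = 8202 - (95718/21370 + 21063/(-19400)) = 8202 - (95718*(1/21370) + 21063*(-1/19400)) = 8202 - (47859/10685 - 21063/19400) = 8202 - 1*140681289/41457800 = 8202 - 140681289/41457800 = 339896194311/41457800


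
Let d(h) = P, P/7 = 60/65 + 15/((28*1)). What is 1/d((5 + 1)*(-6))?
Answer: 52/531 ≈ 0.097928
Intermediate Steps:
P = 531/52 (P = 7*(60/65 + 15/((28*1))) = 7*(60*(1/65) + 15/28) = 7*(12/13 + 15*(1/28)) = 7*(12/13 + 15/28) = 7*(531/364) = 531/52 ≈ 10.212)
d(h) = 531/52
1/d((5 + 1)*(-6)) = 1/(531/52) = 52/531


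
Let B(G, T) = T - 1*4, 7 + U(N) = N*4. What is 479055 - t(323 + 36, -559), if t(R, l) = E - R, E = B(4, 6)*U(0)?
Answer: 479428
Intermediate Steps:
U(N) = -7 + 4*N (U(N) = -7 + N*4 = -7 + 4*N)
B(G, T) = -4 + T (B(G, T) = T - 4 = -4 + T)
E = -14 (E = (-4 + 6)*(-7 + 4*0) = 2*(-7 + 0) = 2*(-7) = -14)
t(R, l) = -14 - R
479055 - t(323 + 36, -559) = 479055 - (-14 - (323 + 36)) = 479055 - (-14 - 1*359) = 479055 - (-14 - 359) = 479055 - 1*(-373) = 479055 + 373 = 479428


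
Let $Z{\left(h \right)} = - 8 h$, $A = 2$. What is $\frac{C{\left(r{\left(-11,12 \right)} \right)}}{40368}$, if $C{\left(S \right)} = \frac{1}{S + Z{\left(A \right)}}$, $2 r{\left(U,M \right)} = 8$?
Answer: $- \frac{1}{484416} \approx -2.0643 \cdot 10^{-6}$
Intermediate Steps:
$r{\left(U,M \right)} = 4$ ($r{\left(U,M \right)} = \frac{1}{2} \cdot 8 = 4$)
$C{\left(S \right)} = \frac{1}{-16 + S}$ ($C{\left(S \right)} = \frac{1}{S - 16} = \frac{1}{-16 + S}$)
$\frac{C{\left(r{\left(-11,12 \right)} \right)}}{40368} = \frac{1}{\left(-16 + 4\right) 40368} = \frac{1}{-12} \cdot \frac{1}{40368} = \left(- \frac{1}{12}\right) \frac{1}{40368} = - \frac{1}{484416}$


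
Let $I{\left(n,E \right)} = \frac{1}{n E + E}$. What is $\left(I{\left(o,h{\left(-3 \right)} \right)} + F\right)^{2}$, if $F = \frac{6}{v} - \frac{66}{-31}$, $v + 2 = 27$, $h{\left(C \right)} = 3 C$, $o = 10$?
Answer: $\frac{32757018121}{5886725625} \approx 5.5646$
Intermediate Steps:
$v = 25$ ($v = -2 + 27 = 25$)
$I{\left(n,E \right)} = \frac{1}{E + E n}$ ($I{\left(n,E \right)} = \frac{1}{E n + E} = \frac{1}{E + E n}$)
$F = \frac{1836}{775}$ ($F = \frac{6}{25} - \frac{66}{-31} = 6 \cdot \frac{1}{25} - - \frac{66}{31} = \frac{6}{25} + \frac{66}{31} = \frac{1836}{775} \approx 2.369$)
$\left(I{\left(o,h{\left(-3 \right)} \right)} + F\right)^{2} = \left(\frac{1}{3 \left(-3\right) \left(1 + 10\right)} + \frac{1836}{775}\right)^{2} = \left(\frac{1}{\left(-9\right) 11} + \frac{1836}{775}\right)^{2} = \left(\left(- \frac{1}{9}\right) \frac{1}{11} + \frac{1836}{775}\right)^{2} = \left(- \frac{1}{99} + \frac{1836}{775}\right)^{2} = \left(\frac{180989}{76725}\right)^{2} = \frac{32757018121}{5886725625}$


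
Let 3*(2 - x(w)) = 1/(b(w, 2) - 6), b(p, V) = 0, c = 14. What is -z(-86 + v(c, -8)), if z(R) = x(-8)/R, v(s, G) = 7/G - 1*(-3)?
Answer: 148/6039 ≈ 0.024507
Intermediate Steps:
x(w) = 37/18 (x(w) = 2 - 1/(3*(0 - 6)) = 2 - 1/3/(-6) = 2 - 1/3*(-1/6) = 2 + 1/18 = 37/18)
v(s, G) = 3 + 7/G (v(s, G) = 7/G + 3 = 3 + 7/G)
z(R) = 37/(18*R)
-z(-86 + v(c, -8)) = -37/(18*(-86 + (3 + 7/(-8)))) = -37/(18*(-86 + (3 + 7*(-1/8)))) = -37/(18*(-86 + (3 - 7/8))) = -37/(18*(-86 + 17/8)) = -37/(18*(-671/8)) = -37*(-8)/(18*671) = -1*(-148/6039) = 148/6039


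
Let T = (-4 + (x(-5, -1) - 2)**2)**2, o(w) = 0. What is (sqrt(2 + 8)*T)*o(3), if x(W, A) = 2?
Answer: 0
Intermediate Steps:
T = 16 (T = (-4 + (2 - 2)**2)**2 = (-4 + 0**2)**2 = (-4 + 0)**2 = (-4)**2 = 16)
(sqrt(2 + 8)*T)*o(3) = (sqrt(2 + 8)*16)*0 = (sqrt(10)*16)*0 = (16*sqrt(10))*0 = 0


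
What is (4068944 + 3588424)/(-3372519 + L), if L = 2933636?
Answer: -7657368/438883 ≈ -17.447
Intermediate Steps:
(4068944 + 3588424)/(-3372519 + L) = (4068944 + 3588424)/(-3372519 + 2933636) = 7657368/(-438883) = 7657368*(-1/438883) = -7657368/438883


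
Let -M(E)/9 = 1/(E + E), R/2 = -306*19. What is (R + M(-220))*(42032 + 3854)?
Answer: -117383523273/220 ≈ -5.3356e+8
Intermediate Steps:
R = -11628 (R = 2*(-306*19) = 2*(-5814) = -11628)
M(E) = -9/(2*E) (M(E) = -9/(E + E) = -9*1/(2*E) = -9/(2*E))
(R + M(-220))*(42032 + 3854) = (-11628 - 9/2/(-220))*(42032 + 3854) = (-11628 - 9/2*(-1/220))*45886 = (-11628 + 9/440)*45886 = -5116311/440*45886 = -117383523273/220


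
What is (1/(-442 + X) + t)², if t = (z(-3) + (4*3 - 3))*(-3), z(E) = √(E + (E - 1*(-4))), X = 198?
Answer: 42343273/59536 + 19767*I*√2/122 ≈ 711.22 + 229.14*I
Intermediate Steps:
z(E) = √(4 + 2*E) (z(E) = √(E + (E + 4)) = √(E + (4 + E)) = √(4 + 2*E))
t = -27 - 3*I*√2 (t = (√(4 + 2*(-3)) + (4*3 - 3))*(-3) = (√(4 - 6) + (12 - 3))*(-3) = (√(-2) + 9)*(-3) = (I*√2 + 9)*(-3) = (9 + I*√2)*(-3) = -27 - 3*I*√2 ≈ -27.0 - 4.2426*I)
(1/(-442 + X) + t)² = (1/(-442 + 198) + (-27 - 3*I*√2))² = (1/(-244) + (-27 - 3*I*√2))² = (-1/244 + (-27 - 3*I*√2))² = (-6589/244 - 3*I*√2)²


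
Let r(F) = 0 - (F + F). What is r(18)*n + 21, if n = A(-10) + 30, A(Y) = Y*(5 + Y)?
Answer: -2859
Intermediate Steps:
n = 80 (n = -10*(5 - 10) + 30 = -10*(-5) + 30 = 50 + 30 = 80)
r(F) = -2*F (r(F) = 0 - 2*F = -2*F)
r(18)*n + 21 = -2*18*80 + 21 = -36*80 + 21 = -2880 + 21 = -2859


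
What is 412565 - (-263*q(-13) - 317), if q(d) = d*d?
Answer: 457329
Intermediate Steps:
q(d) = d²
412565 - (-263*q(-13) - 317) = 412565 - (-263*(-13)² - 317) = 412565 - (-263*169 - 317) = 412565 - (-44447 - 317) = 412565 - 1*(-44764) = 412565 + 44764 = 457329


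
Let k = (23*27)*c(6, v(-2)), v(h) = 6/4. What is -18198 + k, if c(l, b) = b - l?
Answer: -41985/2 ≈ -20993.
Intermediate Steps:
v(h) = 3/2 (v(h) = 6*(1/4) = 3/2)
k = -5589/2 (k = (23*27)*(3/2 - 1*6) = 621*(3/2 - 6) = 621*(-9/2) = -5589/2 ≈ -2794.5)
-18198 + k = -18198 - 5589/2 = -41985/2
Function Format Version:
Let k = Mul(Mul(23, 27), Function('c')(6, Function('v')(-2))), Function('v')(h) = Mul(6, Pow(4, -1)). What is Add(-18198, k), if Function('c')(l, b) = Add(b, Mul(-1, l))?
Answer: Rational(-41985, 2) ≈ -20993.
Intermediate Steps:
Function('v')(h) = Rational(3, 2) (Function('v')(h) = Mul(6, Rational(1, 4)) = Rational(3, 2))
k = Rational(-5589, 2) (k = Mul(Mul(23, 27), Add(Rational(3, 2), Mul(-1, 6))) = Mul(621, Add(Rational(3, 2), -6)) = Mul(621, Rational(-9, 2)) = Rational(-5589, 2) ≈ -2794.5)
Add(-18198, k) = Add(-18198, Rational(-5589, 2)) = Rational(-41985, 2)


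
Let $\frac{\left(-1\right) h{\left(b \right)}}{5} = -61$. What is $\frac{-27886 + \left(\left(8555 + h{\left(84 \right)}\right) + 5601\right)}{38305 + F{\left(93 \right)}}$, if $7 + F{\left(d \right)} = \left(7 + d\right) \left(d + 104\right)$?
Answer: $- \frac{13425}{57998} \approx -0.23147$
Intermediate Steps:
$F{\left(d \right)} = -7 + \left(7 + d\right) \left(104 + d\right)$ ($F{\left(d \right)} = -7 + \left(7 + d\right) \left(d + 104\right) = -7 + \left(7 + d\right) \left(104 + d\right)$)
$h{\left(b \right)} = 305$ ($h{\left(b \right)} = \left(-5\right) \left(-61\right) = 305$)
$\frac{-27886 + \left(\left(8555 + h{\left(84 \right)}\right) + 5601\right)}{38305 + F{\left(93 \right)}} = \frac{-27886 + \left(\left(8555 + 305\right) + 5601\right)}{38305 + \left(721 + 93^{2} + 111 \cdot 93\right)} = \frac{-27886 + \left(8860 + 5601\right)}{38305 + \left(721 + 8649 + 10323\right)} = \frac{-27886 + 14461}{38305 + 19693} = - \frac{13425}{57998}$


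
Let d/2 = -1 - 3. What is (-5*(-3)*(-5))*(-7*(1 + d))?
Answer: -3675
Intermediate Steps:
d = -8 (d = 2*(-1 - 3) = 2*(-4) = -8)
(-5*(-3)*(-5))*(-7*(1 + d)) = (-5*(-3)*(-5))*(-7*(1 - 8)) = (15*(-5))*(-7*(-7)) = -75*49 = -3675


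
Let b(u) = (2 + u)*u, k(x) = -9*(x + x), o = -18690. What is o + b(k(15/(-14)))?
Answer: -895695/49 ≈ -18280.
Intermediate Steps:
k(x) = -18*x
b(u) = u*(2 + u)
o + b(k(15/(-14))) = -18690 + (-270/(-14))*(2 - 270/(-14)) = -18690 + (-270*(-1)/14)*(2 - 270*(-1)/14) = -18690 + (-18*(-15/14))*(2 - 18*(-15/14)) = -18690 + 135*(2 + 135/7)/7 = -18690 + (135/7)*(149/7) = -18690 + 20115/49 = -895695/49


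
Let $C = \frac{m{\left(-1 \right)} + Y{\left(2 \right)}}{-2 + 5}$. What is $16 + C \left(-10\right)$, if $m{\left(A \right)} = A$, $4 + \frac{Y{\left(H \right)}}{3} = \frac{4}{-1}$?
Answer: $\frac{298}{3} \approx 99.333$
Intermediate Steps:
$Y{\left(H \right)} = -24$ ($Y{\left(H \right)} = -12 + 3 \frac{4}{-1} = -12 + 3 \cdot 4 \left(-1\right) = -12 + 3 \left(-4\right) = -12 - 12 = -24$)
$C = - \frac{25}{3}$ ($C = \frac{-1 - 24}{-2 + 5} = - \frac{25}{3} \approx -8.3333$)
$16 + C \left(-10\right) = 16 - - \frac{250}{3} = 16 + \frac{250}{3} = \frac{298}{3}$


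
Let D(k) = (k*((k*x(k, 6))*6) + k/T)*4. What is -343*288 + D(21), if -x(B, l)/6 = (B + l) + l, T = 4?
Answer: -2194395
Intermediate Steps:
x(B, l) = -12*l - 6*B (x(B, l) = -6*((B + l) + l) = -6*(B + 2*l) = -12*l - 6*B)
D(k) = k + 24*k²*(-72 - 6*k) (D(k) = (k*((k*(-12*6 - 6*k))*6) + k/4)*4 = (k*((k*(-72 - 6*k))*6) + k*(¼))*4 = (k*(6*k*(-72 - 6*k)) + k/4)*4 = (6*k²*(-72 - 6*k) + k/4)*4 = (k/4 + 6*k²*(-72 - 6*k))*4 = k + 24*k²*(-72 - 6*k))
-343*288 + D(21) = -343*288 + 21*(1 - 144*21*(12 + 21)) = -98784 + 21*(1 - 144*21*33) = -98784 + 21*(1 - 99792) = -98784 + 21*(-99791) = -98784 - 2095611 = -2194395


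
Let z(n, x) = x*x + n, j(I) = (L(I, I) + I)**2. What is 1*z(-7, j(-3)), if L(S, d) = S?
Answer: 1289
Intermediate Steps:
j(I) = 4*I**2 (j(I) = (I + I)**2 = (2*I)**2 = 4*I**2)
z(n, x) = n + x**2 (z(n, x) = x**2 + n = n + x**2)
1*z(-7, j(-3)) = 1*(-7 + (4*(-3)**2)**2) = 1*(-7 + (4*9)**2) = 1*(-7 + 36**2) = 1*(-7 + 1296) = 1*1289 = 1289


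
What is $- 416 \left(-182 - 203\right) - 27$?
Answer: $160133$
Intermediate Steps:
$- 416 \left(-182 - 203\right) - 27 = \left(-416\right) \left(-385\right) - 27 = 160160 - 27 = 160133$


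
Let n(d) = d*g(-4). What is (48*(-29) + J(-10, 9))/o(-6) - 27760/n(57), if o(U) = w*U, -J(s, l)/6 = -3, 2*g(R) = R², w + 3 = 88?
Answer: -281897/4845 ≈ -58.183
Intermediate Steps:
w = 85 (w = -3 + 88 = 85)
g(R) = R²/2
J(s, l) = 18 (J(s, l) = -6*(-3) = 18)
o(U) = 85*U
n(d) = 8*d (n(d) = d*((½)*(-4)²) = d*((½)*16) = d*8 = 8*d)
(48*(-29) + J(-10, 9))/o(-6) - 27760/n(57) = (48*(-29) + 18)/((85*(-6))) - 27760/(8*57) = (-1392 + 18)/(-510) - 27760/456 = -1374*(-1/510) - 27760*1/456 = 229/85 - 3470/57 = -281897/4845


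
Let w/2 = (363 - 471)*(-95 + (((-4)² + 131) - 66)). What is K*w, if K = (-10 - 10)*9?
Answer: -544320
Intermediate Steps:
K = -180 (K = -20*9 = -180)
w = 3024 (w = 2*((363 - 471)*(-95 + (((-4)² + 131) - 66))) = 2*(-108*(-95 + ((16 + 131) - 66))) = 2*(-108*(-95 + (147 - 66))) = 2*(-108*(-95 + 81)) = 2*(-108*(-14)) = 2*1512 = 3024)
K*w = -180*3024 = -544320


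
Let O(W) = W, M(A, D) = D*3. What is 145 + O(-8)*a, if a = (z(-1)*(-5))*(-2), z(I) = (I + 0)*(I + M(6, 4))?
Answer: 1025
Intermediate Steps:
M(A, D) = 3*D
z(I) = I*(12 + I) (z(I) = (I + 0)*(I + 3*4) = I*(I + 12) = I*(12 + I))
a = -110 (a = (-(12 - 1)*(-5))*(-2) = (-1*11*(-5))*(-2) = -11*(-5)*(-2) = 55*(-2) = -110)
145 + O(-8)*a = 145 - 8*(-110) = 145 + 880 = 1025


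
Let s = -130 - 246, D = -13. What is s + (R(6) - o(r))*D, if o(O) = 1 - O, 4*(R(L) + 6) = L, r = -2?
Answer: -557/2 ≈ -278.50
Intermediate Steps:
R(L) = -6 + L/4
s = -376
s + (R(6) - o(r))*D = -376 + ((-6 + (¼)*6) - (1 - 1*(-2)))*(-13) = -376 + ((-6 + 3/2) - (1 + 2))*(-13) = -376 + (-9/2 - 1*3)*(-13) = -376 + (-9/2 - 3)*(-13) = -376 - 15/2*(-13) = -376 + 195/2 = -557/2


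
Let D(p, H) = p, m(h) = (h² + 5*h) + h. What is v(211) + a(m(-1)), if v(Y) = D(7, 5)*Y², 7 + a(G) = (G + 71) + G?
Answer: 311701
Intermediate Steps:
m(h) = h² + 6*h
a(G) = 64 + 2*G (a(G) = -7 + ((G + 71) + G) = -7 + ((71 + G) + G) = -7 + (71 + 2*G) = 64 + 2*G)
v(Y) = 7*Y²
v(211) + a(m(-1)) = 7*211² + (64 + 2*(-(6 - 1))) = 7*44521 + (64 + 2*(-1*5)) = 311647 + (64 + 2*(-5)) = 311647 + (64 - 10) = 311647 + 54 = 311701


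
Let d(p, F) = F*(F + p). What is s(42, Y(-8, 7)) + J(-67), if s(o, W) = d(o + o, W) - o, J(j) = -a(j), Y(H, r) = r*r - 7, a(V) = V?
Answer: 5317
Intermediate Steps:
Y(H, r) = -7 + r² (Y(H, r) = r² - 7 = -7 + r²)
J(j) = -j
s(o, W) = -o + W*(W + 2*o) (s(o, W) = W*(W + (o + o)) - o = W*(W + 2*o) - o = -o + W*(W + 2*o))
s(42, Y(-8, 7)) + J(-67) = (-1*42 + (-7 + 7²)*((-7 + 7²) + 2*42)) - 1*(-67) = (-42 + (-7 + 49)*((-7 + 49) + 84)) + 67 = (-42 + 42*(42 + 84)) + 67 = (-42 + 42*126) + 67 = (-42 + 5292) + 67 = 5250 + 67 = 5317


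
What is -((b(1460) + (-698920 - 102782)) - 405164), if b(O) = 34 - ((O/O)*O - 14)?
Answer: 1208278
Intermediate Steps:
b(O) = 48 - O (b(O) = 34 - (1*O - 14) = 34 - (O - 14) = 34 - (-14 + O) = 34 + (14 - O) = 48 - O)
-((b(1460) + (-698920 - 102782)) - 405164) = -(((48 - 1*1460) + (-698920 - 102782)) - 405164) = -(((48 - 1460) - 801702) - 405164) = -((-1412 - 801702) - 405164) = -(-803114 - 405164) = -1*(-1208278) = 1208278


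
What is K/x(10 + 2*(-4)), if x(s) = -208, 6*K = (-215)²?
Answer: -46225/1248 ≈ -37.039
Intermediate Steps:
K = 46225/6 (K = (⅙)*(-215)² = (⅙)*46225 = 46225/6 ≈ 7704.2)
K/x(10 + 2*(-4)) = (46225/6)/(-208) = (46225/6)*(-1/208) = -46225/1248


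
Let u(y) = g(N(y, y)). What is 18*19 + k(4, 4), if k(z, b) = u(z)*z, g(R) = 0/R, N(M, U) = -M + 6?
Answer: 342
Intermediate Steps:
N(M, U) = 6 - M
g(R) = 0
u(y) = 0
k(z, b) = 0 (k(z, b) = 0*z = 0)
18*19 + k(4, 4) = 18*19 + 0 = 342 + 0 = 342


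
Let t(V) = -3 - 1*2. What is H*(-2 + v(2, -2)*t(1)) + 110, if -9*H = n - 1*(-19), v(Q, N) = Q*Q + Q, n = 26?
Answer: 270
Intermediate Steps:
v(Q, N) = Q + Q**2 (v(Q, N) = Q**2 + Q = Q + Q**2)
H = -5 (H = -(26 - 1*(-19))/9 = -(26 + 19)/9 = -1/9*45 = -5)
t(V) = -5 (t(V) = -3 - 2 = -5)
H*(-2 + v(2, -2)*t(1)) + 110 = -5*(-2 + (2*(1 + 2))*(-5)) + 110 = -5*(-2 + (2*3)*(-5)) + 110 = -5*(-2 + 6*(-5)) + 110 = -5*(-2 - 30) + 110 = -5*(-32) + 110 = 160 + 110 = 270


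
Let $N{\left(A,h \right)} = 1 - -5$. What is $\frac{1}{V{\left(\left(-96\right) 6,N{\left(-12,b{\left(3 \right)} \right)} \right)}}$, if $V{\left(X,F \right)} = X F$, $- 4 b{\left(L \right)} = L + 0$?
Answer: $- \frac{1}{3456} \approx -0.00028935$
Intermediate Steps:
$b{\left(L \right)} = - \frac{L}{4}$ ($b{\left(L \right)} = - \frac{L + 0}{4} = - \frac{L}{4}$)
$N{\left(A,h \right)} = 6$ ($N{\left(A,h \right)} = 1 + 5 = 6$)
$V{\left(X,F \right)} = F X$
$\frac{1}{V{\left(\left(-96\right) 6,N{\left(-12,b{\left(3 \right)} \right)} \right)}} = \frac{1}{6 \left(\left(-96\right) 6\right)} = \frac{1}{6 \left(-576\right)} = \frac{1}{-3456} = - \frac{1}{3456}$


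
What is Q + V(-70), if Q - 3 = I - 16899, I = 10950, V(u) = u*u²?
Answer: -348946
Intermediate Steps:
V(u) = u³
Q = -5946 (Q = 3 + (10950 - 16899) = 3 - 5949 = -5946)
Q + V(-70) = -5946 + (-70)³ = -5946 - 343000 = -348946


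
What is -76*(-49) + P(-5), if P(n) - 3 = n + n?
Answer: 3717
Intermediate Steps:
P(n) = 3 + 2*n (P(n) = 3 + (n + n) = 3 + 2*n)
-76*(-49) + P(-5) = -76*(-49) + (3 + 2*(-5)) = 3724 + (3 - 10) = 3724 - 7 = 3717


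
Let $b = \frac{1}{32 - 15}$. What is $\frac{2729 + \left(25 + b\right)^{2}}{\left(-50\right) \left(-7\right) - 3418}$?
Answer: $- \frac{970157}{886652} \approx -1.0942$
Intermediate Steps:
$b = \frac{1}{17} \approx 0.058824$
$\frac{2729 + \left(25 + b\right)^{2}}{\left(-50\right) \left(-7\right) - 3418} = \frac{2729 + \left(25 + \frac{1}{17}\right)^{2}}{\left(-50\right) \left(-7\right) - 3418} = \frac{2729 + \left(\frac{426}{17}\right)^{2}}{350 - 3418} = \frac{2729 + \frac{181476}{289}}{-3068} = \frac{970157}{289} \left(- \frac{1}{3068}\right) = - \frac{970157}{886652}$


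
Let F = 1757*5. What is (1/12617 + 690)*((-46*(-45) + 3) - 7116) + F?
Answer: -43792161088/12617 ≈ -3.4709e+6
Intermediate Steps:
F = 8785
(1/12617 + 690)*((-46*(-45) + 3) - 7116) + F = (1/12617 + 690)*((-46*(-45) + 3) - 7116) + 8785 = (1/12617 + 690)*((2070 + 3) - 7116) + 8785 = 8705731*(2073 - 7116)/12617 + 8785 = (8705731/12617)*(-5043) + 8785 = -43903001433/12617 + 8785 = -43792161088/12617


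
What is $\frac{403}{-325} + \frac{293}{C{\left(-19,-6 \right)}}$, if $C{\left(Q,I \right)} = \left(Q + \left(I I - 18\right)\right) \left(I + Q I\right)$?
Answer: $- \frac{10673}{2700} \approx -3.953$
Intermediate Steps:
$C{\left(Q,I \right)} = \left(I + I Q\right) \left(-18 + Q + I^{2}\right)$ ($C{\left(Q,I \right)} = \left(Q + \left(I^{2} - 18\right)\right) \left(I + I Q\right) = \left(Q + \left(-18 + I^{2}\right)\right) \left(I + I Q\right) = \left(-18 + Q + I^{2}\right) \left(I + I Q\right) = \left(I + I Q\right) \left(-18 + Q + I^{2}\right)$)
$\frac{403}{-325} + \frac{293}{C{\left(-19,-6 \right)}} = \frac{403}{-325} + \frac{293}{\left(-6\right) \left(-18 + \left(-6\right)^{2} + \left(-19\right)^{2} - -323 - 19 \left(-6\right)^{2}\right)} = 403 \left(- \frac{1}{325}\right) + \frac{293}{\left(-6\right) \left(-18 + 36 + 361 + 323 - 684\right)} = - \frac{31}{25} + \frac{293}{\left(-6\right) \left(-18 + 36 + 361 + 323 - 684\right)} = - \frac{31}{25} + \frac{293}{\left(-6\right) 18} = - \frac{31}{25} + \frac{293}{-108} = - \frac{31}{25} + 293 \left(- \frac{1}{108}\right) = - \frac{31}{25} - \frac{293}{108} = - \frac{10673}{2700}$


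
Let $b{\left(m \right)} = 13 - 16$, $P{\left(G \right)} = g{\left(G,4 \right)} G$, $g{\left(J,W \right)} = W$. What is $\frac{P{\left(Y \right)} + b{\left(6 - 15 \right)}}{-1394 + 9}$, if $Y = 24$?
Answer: $- \frac{93}{1385} \approx -0.067148$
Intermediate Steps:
$P{\left(G \right)} = 4 G$
$b{\left(m \right)} = -3$ ($b{\left(m \right)} = 13 - 16 = -3$)
$\frac{P{\left(Y \right)} + b{\left(6 - 15 \right)}}{-1394 + 9} = \frac{4 \cdot 24 - 3}{-1394 + 9} = \frac{96 - 3}{-1385} = \left(- \frac{1}{1385}\right) 93 = - \frac{93}{1385}$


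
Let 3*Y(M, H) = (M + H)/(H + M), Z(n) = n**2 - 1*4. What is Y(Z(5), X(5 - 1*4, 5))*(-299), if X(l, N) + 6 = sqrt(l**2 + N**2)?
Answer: -299/3 ≈ -99.667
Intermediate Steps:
Z(n) = -4 + n**2 (Z(n) = n**2 - 4 = -4 + n**2)
X(l, N) = -6 + sqrt(N**2 + l**2) (X(l, N) = -6 + sqrt(l**2 + N**2) = -6 + sqrt(N**2 + l**2))
Y(M, H) = 1/3 (Y(M, H) = ((M + H)/(H + M))/3 = ((H + M)/(H + M))/3 = (1/3)*1 = 1/3)
Y(Z(5), X(5 - 1*4, 5))*(-299) = (1/3)*(-299) = -299/3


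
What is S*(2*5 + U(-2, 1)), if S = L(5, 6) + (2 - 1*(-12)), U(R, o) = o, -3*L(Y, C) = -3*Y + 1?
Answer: 616/3 ≈ 205.33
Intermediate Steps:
L(Y, C) = -⅓ + Y (L(Y, C) = -(-3*Y + 1)/3 = -(1 - 3*Y)/3 = -⅓ + Y)
S = 56/3 (S = (-⅓ + 5) + (2 - 1*(-12)) = 14/3 + (2 + 12) = 14/3 + 14 = 56/3 ≈ 18.667)
S*(2*5 + U(-2, 1)) = 56*(2*5 + 1)/3 = 56*(10 + 1)/3 = (56/3)*11 = 616/3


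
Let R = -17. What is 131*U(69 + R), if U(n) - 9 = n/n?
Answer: 1310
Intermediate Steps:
U(n) = 10 (U(n) = 9 + n/n = 9 + 1 = 10)
131*U(69 + R) = 131*10 = 1310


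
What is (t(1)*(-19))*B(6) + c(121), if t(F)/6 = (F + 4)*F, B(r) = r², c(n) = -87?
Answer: -20607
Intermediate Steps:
t(F) = 6*F*(4 + F) (t(F) = 6*((F + 4)*F) = 6*((4 + F)*F) = 6*(F*(4 + F)) = 6*F*(4 + F))
(t(1)*(-19))*B(6) + c(121) = ((6*1*(4 + 1))*(-19))*6² - 87 = ((6*1*5)*(-19))*36 - 87 = (30*(-19))*36 - 87 = -570*36 - 87 = -20520 - 87 = -20607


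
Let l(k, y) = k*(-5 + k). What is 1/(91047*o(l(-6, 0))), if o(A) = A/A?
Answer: 1/91047 ≈ 1.0983e-5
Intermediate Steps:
o(A) = 1
1/(91047*o(l(-6, 0))) = 1/(91047*1) = (1/91047)*1 = 1/91047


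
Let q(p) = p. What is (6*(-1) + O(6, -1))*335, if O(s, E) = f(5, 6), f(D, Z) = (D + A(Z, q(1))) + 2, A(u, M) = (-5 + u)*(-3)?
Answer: -670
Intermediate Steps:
A(u, M) = 15 - 3*u
f(D, Z) = 17 + D - 3*Z (f(D, Z) = (D + (15 - 3*Z)) + 2 = (15 + D - 3*Z) + 2 = 17 + D - 3*Z)
O(s, E) = 4 (O(s, E) = 17 + 5 - 3*6 = 17 + 5 - 18 = 4)
(6*(-1) + O(6, -1))*335 = (6*(-1) + 4)*335 = (-6 + 4)*335 = -2*335 = -670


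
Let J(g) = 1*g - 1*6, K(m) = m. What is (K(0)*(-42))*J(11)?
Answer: 0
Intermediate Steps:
J(g) = -6 + g (J(g) = g - 6 = -6 + g)
(K(0)*(-42))*J(11) = (0*(-42))*(-6 + 11) = 0*5 = 0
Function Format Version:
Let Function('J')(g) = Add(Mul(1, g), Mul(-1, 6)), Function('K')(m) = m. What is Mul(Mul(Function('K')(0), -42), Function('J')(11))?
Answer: 0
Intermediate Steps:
Function('J')(g) = Add(-6, g) (Function('J')(g) = Add(g, -6) = Add(-6, g))
Mul(Mul(Function('K')(0), -42), Function('J')(11)) = Mul(Mul(0, -42), Add(-6, 11)) = Mul(0, 5) = 0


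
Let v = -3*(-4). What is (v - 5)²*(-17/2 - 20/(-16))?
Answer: -1421/4 ≈ -355.25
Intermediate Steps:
v = 12
(v - 5)²*(-17/2 - 20/(-16)) = (12 - 5)²*(-17/2 - 20/(-16)) = 7²*(-17*½ - 20*(-1/16)) = 49*(-17/2 + 5/4) = 49*(-29/4) = -1421/4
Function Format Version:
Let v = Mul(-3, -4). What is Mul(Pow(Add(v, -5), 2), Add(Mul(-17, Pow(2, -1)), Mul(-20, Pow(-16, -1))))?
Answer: Rational(-1421, 4) ≈ -355.25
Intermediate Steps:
v = 12
Mul(Pow(Add(v, -5), 2), Add(Mul(-17, Pow(2, -1)), Mul(-20, Pow(-16, -1)))) = Mul(Pow(Add(12, -5), 2), Add(Mul(-17, Pow(2, -1)), Mul(-20, Pow(-16, -1)))) = Mul(Pow(7, 2), Add(Mul(-17, Rational(1, 2)), Mul(-20, Rational(-1, 16)))) = Mul(49, Add(Rational(-17, 2), Rational(5, 4))) = Mul(49, Rational(-29, 4)) = Rational(-1421, 4)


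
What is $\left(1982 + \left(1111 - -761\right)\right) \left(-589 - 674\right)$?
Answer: $-4867602$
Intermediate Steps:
$\left(1982 + \left(1111 - -761\right)\right) \left(-589 - 674\right) = \left(1982 + \left(1111 + 761\right)\right) \left(-1263\right) = \left(1982 + 1872\right) \left(-1263\right) = 3854 \left(-1263\right) = -4867602$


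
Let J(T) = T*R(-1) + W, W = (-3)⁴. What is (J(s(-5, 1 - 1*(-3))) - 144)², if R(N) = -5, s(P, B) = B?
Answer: 6889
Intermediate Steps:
W = 81
J(T) = 81 - 5*T (J(T) = T*(-5) + 81 = -5*T + 81 = 81 - 5*T)
(J(s(-5, 1 - 1*(-3))) - 144)² = ((81 - 5*(1 - 1*(-3))) - 144)² = ((81 - 5*(1 + 3)) - 144)² = ((81 - 5*4) - 144)² = ((81 - 20) - 144)² = (61 - 144)² = (-83)² = 6889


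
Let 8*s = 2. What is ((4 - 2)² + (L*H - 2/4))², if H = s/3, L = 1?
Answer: 1849/144 ≈ 12.840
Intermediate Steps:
s = ¼ (s = (⅛)*2 = ¼ ≈ 0.25000)
H = 1/12 (H = (¼)/3 = (¼)*(⅓) = 1/12 ≈ 0.083333)
((4 - 2)² + (L*H - 2/4))² = ((4 - 2)² + (1*(1/12) - 2/4))² = (2² + (1/12 - 2*¼))² = (4 + (1/12 - ½))² = (4 - 5/12)² = (43/12)² = 1849/144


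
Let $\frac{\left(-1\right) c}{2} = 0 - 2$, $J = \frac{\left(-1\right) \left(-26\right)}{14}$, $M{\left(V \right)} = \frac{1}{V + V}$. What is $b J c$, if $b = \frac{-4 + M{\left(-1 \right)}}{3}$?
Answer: $- \frac{78}{7} \approx -11.143$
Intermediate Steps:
$M{\left(V \right)} = \frac{1}{2 V}$
$J = \frac{13}{7}$ ($J = 26 \cdot \frac{1}{14} = \frac{13}{7} \approx 1.8571$)
$c = 4$ ($c = - 2 \left(0 - 2\right) = \left(-2\right) \left(-2\right) = 4$)
$b = - \frac{3}{2}$ ($b = \frac{-4 + \frac{1}{2 \left(-1\right)}}{3} = \left(-4 + \frac{1}{2} \left(-1\right)\right) \frac{1}{3} = \left(-4 - \frac{1}{2}\right) \frac{1}{3} = \left(- \frac{9}{2}\right) \frac{1}{3} = - \frac{3}{2} \approx -1.5$)
$b J c = \left(- \frac{3}{2}\right) \frac{13}{7} \cdot 4 = \left(- \frac{39}{14}\right) 4 = - \frac{78}{7}$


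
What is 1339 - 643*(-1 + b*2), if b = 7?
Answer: -7020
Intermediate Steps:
1339 - 643*(-1 + b*2) = 1339 - 643*(-1 + 7*2) = 1339 - 643*(-1 + 14) = 1339 - 643*13 = 1339 - 8359 = -7020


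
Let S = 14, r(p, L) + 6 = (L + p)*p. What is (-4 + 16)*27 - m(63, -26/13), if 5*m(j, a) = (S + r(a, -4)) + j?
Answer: 1537/5 ≈ 307.40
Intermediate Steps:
r(p, L) = -6 + p*(L + p) (r(p, L) = -6 + (L + p)*p = -6 + p*(L + p))
m(j, a) = 8/5 - 4*a/5 + j/5 + a²/5 (m(j, a) = ((14 + (-6 + a² - 4*a)) + j)/5 = ((8 + a² - 4*a) + j)/5 = (8 + j + a² - 4*a)/5 = 8/5 - 4*a/5 + j/5 + a²/5)
(-4 + 16)*27 - m(63, -26/13) = (-4 + 16)*27 - (8/5 - (-104)/(5*13) + (⅕)*63 + (-26/13)²/5) = 12*27 - (8/5 - (-104)/(5*13) + 63/5 + (-26*1/13)²/5) = 324 - (8/5 - ⅘*(-2) + 63/5 + (⅕)*(-2)²) = 324 - (8/5 + 8/5 + 63/5 + (⅕)*4) = 324 - (8/5 + 8/5 + 63/5 + ⅘) = 324 - 1*83/5 = 324 - 83/5 = 1537/5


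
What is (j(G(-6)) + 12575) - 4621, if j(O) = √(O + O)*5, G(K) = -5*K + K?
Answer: 7954 + 20*√3 ≈ 7988.6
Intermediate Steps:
G(K) = -4*K
j(O) = 5*√2*√O (j(O) = √(2*O)*5 = (√2*√O)*5 = 5*√2*√O)
(j(G(-6)) + 12575) - 4621 = (5*√2*√(-4*(-6)) + 12575) - 4621 = (5*√2*√24 + 12575) - 4621 = (5*√2*(2*√6) + 12575) - 4621 = (20*√3 + 12575) - 4621 = (12575 + 20*√3) - 4621 = 7954 + 20*√3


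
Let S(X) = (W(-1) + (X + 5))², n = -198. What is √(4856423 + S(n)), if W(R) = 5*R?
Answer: √4895627 ≈ 2212.6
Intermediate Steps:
S(X) = X² (S(X) = (5*(-1) + (X + 5))² = (-5 + (5 + X))² = X²)
√(4856423 + S(n)) = √(4856423 + (-198)²) = √(4856423 + 39204) = √4895627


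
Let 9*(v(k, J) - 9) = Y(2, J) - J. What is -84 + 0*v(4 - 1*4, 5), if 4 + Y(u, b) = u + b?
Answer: -84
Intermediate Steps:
Y(u, b) = -4 + b + u (Y(u, b) = -4 + (u + b) = -4 + (b + u) = -4 + b + u)
v(k, J) = 79/9 (v(k, J) = 9 + ((-4 + J + 2) - J)/9 = 9 + ((-2 + J) - J)/9 = 9 + (1/9)*(-2) = 9 - 2/9 = 79/9)
-84 + 0*v(4 - 1*4, 5) = -84 + 0*(79/9) = -84 + 0 = -84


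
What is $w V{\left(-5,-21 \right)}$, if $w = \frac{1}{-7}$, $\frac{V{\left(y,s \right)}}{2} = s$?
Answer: $6$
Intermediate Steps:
$V{\left(y,s \right)} = 2 s$
$w = - \frac{1}{7} \approx -0.14286$
$w V{\left(-5,-21 \right)} = - \frac{2 \left(-21\right)}{7} = \left(- \frac{1}{7}\right) \left(-42\right) = 6$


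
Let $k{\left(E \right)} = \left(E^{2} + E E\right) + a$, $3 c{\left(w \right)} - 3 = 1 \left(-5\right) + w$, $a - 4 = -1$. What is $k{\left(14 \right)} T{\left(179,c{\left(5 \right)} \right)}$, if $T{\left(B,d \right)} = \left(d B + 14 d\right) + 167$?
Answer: $142200$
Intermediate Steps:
$a = 3$ ($a = 4 - 1 = 3$)
$c{\left(w \right)} = - \frac{2}{3} + \frac{w}{3}$ ($c{\left(w \right)} = 1 + \frac{1 \left(-5\right) + w}{3} = 1 + \frac{-5 + w}{3} = 1 + \left(- \frac{5}{3} + \frac{w}{3}\right) = - \frac{2}{3} + \frac{w}{3}$)
$T{\left(B,d \right)} = 167 + 14 d + B d$ ($T{\left(B,d \right)} = \left(B d + 14 d\right) + 167 = \left(14 d + B d\right) + 167 = 167 + 14 d + B d$)
$k{\left(E \right)} = 3 + 2 E^{2}$ ($k{\left(E \right)} = \left(E^{2} + E E\right) + 3 = \left(E^{2} + E^{2}\right) + 3 = 2 E^{2} + 3 = 3 + 2 E^{2}$)
$k{\left(14 \right)} T{\left(179,c{\left(5 \right)} \right)} = \left(3 + 2 \cdot 14^{2}\right) \left(167 + 14 \left(- \frac{2}{3} + \frac{1}{3} \cdot 5\right) + 179 \left(- \frac{2}{3} + \frac{1}{3} \cdot 5\right)\right) = \left(3 + 2 \cdot 196\right) \left(167 + 14 \left(- \frac{2}{3} + \frac{5}{3}\right) + 179 \left(- \frac{2}{3} + \frac{5}{3}\right)\right) = \left(3 + 392\right) \left(167 + 14 \cdot 1 + 179 \cdot 1\right) = 395 \left(167 + 14 + 179\right) = 395 \cdot 360 = 142200$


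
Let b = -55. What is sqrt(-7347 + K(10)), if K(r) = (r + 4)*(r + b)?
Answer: I*sqrt(7977) ≈ 89.314*I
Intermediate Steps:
K(r) = (-55 + r)*(4 + r) (K(r) = (r + 4)*(r - 55) = (4 + r)*(-55 + r) = (-55 + r)*(4 + r))
sqrt(-7347 + K(10)) = sqrt(-7347 + (-220 + 10**2 - 51*10)) = sqrt(-7347 + (-220 + 100 - 510)) = sqrt(-7347 - 630) = sqrt(-7977) = I*sqrt(7977)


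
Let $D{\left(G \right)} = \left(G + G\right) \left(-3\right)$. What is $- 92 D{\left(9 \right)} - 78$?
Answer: $4890$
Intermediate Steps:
$D{\left(G \right)} = - 6 G$ ($D{\left(G \right)} = 2 G \left(-3\right) = - 6 G$)
$- 92 D{\left(9 \right)} - 78 = - 92 \left(\left(-6\right) 9\right) - 78 = \left(-92\right) \left(-54\right) - 78 = 4968 - 78 = 4890$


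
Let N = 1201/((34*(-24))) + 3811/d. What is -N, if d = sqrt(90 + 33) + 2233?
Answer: -477872221/2034355728 + 3811*sqrt(123)/4986166 ≈ -0.22642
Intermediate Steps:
d = 2233 + sqrt(123) (d = sqrt(123) + 2233 = 2233 + sqrt(123) ≈ 2244.1)
N = -1201/816 + 3811/(2233 + sqrt(123)) (N = 1201/((34*(-24))) + 3811/(2233 + sqrt(123)) = 1201/(-816) + 3811/(2233 + sqrt(123)) = 1201*(-1/816) + 3811/(2233 + sqrt(123)) = -1201/816 + 3811/(2233 + sqrt(123)) ≈ 0.22642)
-N = -(477872221/2034355728 - 3811*sqrt(123)/4986166) = -477872221/2034355728 + 3811*sqrt(123)/4986166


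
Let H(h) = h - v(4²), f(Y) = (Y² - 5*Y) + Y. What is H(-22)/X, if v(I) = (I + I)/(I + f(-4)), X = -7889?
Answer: 68/23667 ≈ 0.0028732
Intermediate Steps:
f(Y) = Y² - 4*Y
v(I) = 2*I/(32 + I) (v(I) = (I + I)/(I - 4*(-4 - 4)) = (2*I)/(I - 4*(-8)) = (2*I)/(I + 32) = (2*I)/(32 + I) = 2*I/(32 + I))
H(h) = -⅔ + h (H(h) = h - 2*4²/(32 + 4²) = h - 2*16/(32 + 16) = h - 2*16/48 = h - 1*⅔ = h - ⅔ = -⅔ + h)
H(-22)/X = (-⅔ - 22)/(-7889) = -68/3*(-1/7889) = 68/23667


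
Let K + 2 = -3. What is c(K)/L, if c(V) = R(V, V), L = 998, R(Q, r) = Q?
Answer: -5/998 ≈ -0.0050100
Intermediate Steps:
K = -5 (K = -2 - 3 = -5)
c(V) = V
c(K)/L = -5/998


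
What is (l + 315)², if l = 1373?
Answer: 2849344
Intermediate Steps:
(l + 315)² = (1373 + 315)² = 1688² = 2849344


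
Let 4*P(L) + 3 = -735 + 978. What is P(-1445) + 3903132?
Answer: 3903192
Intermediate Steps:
P(L) = 60 (P(L) = -¾ + (-735 + 978)/4 = -¾ + (¼)*243 = -¾ + 243/4 = 60)
P(-1445) + 3903132 = 60 + 3903132 = 3903192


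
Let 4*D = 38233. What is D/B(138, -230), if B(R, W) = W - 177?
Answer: -38233/1628 ≈ -23.485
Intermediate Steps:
B(R, W) = -177 + W
D = 38233/4 (D = (1/4)*38233 = 38233/4 ≈ 9558.3)
D/B(138, -230) = 38233/(4*(-177 - 230)) = (38233/4)/(-407) = (38233/4)*(-1/407) = -38233/1628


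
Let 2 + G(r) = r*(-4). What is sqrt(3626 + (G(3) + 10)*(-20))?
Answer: sqrt(3706) ≈ 60.877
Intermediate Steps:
G(r) = -2 - 4*r (G(r) = -2 + r*(-4) = -2 - 4*r)
sqrt(3626 + (G(3) + 10)*(-20)) = sqrt(3626 + ((-2 - 4*3) + 10)*(-20)) = sqrt(3626 + ((-2 - 12) + 10)*(-20)) = sqrt(3626 + (-14 + 10)*(-20)) = sqrt(3626 - 4*(-20)) = sqrt(3626 + 80) = sqrt(3706)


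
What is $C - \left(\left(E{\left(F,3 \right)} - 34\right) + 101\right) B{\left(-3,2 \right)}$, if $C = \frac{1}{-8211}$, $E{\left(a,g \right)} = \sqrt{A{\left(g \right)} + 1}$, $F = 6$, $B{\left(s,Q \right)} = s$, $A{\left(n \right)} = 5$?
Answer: $\frac{1650410}{8211} + 3 \sqrt{6} \approx 208.35$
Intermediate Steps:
$E{\left(a,g \right)} = \sqrt{6}$ ($E{\left(a,g \right)} = \sqrt{5 + 1} = \sqrt{6}$)
$C = - \frac{1}{8211} \approx -0.00012179$
$C - \left(\left(E{\left(F,3 \right)} - 34\right) + 101\right) B{\left(-3,2 \right)} = - \frac{1}{8211} - \left(\left(\sqrt{6} - 34\right) + 101\right) \left(-3\right) = - \frac{1}{8211} - \left(\left(-34 + \sqrt{6}\right) + 101\right) \left(-3\right) = - \frac{1}{8211} - \left(67 + \sqrt{6}\right) \left(-3\right) = - \frac{1}{8211} - \left(-201 - 3 \sqrt{6}\right) = - \frac{1}{8211} + \left(201 + 3 \sqrt{6}\right) = \frac{1650410}{8211} + 3 \sqrt{6}$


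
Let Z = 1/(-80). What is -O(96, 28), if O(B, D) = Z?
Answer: 1/80 ≈ 0.012500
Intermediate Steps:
Z = -1/80 ≈ -0.012500
O(B, D) = -1/80
-O(96, 28) = -1*(-1/80) = 1/80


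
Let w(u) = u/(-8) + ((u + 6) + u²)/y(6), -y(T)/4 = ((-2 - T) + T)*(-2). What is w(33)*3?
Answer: -1791/8 ≈ -223.88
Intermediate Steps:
y(T) = -16 (y(T) = -4*((-2 - T) + T)*(-2) = -(-8)*(-2) = -4*4 = -16)
w(u) = -3/8 - 3*u/16 - u²/16 (w(u) = u/(-8) + ((u + 6) + u²)/(-16) = u*(-⅛) + ((6 + u) + u²)*(-1/16) = -u/8 + (6 + u + u²)*(-1/16) = -u/8 + (-3/8 - u/16 - u²/16) = -3/8 - 3*u/16 - u²/16)
w(33)*3 = (-3/8 - 3/16*33 - 1/16*33²)*3 = (-3/8 - 99/16 - 1/16*1089)*3 = (-3/8 - 99/16 - 1089/16)*3 = -597/8*3 = -1791/8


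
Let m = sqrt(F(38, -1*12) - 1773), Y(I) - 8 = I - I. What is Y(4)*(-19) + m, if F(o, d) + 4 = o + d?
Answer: -152 + I*sqrt(1751) ≈ -152.0 + 41.845*I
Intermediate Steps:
Y(I) = 8 (Y(I) = 8 + (I - I) = 8 + 0 = 8)
F(o, d) = -4 + d + o (F(o, d) = -4 + (o + d) = -4 + (d + o) = -4 + d + o)
m = I*sqrt(1751) (m = sqrt((-4 - 1*12 + 38) - 1773) = sqrt((-4 - 12 + 38) - 1773) = sqrt(22 - 1773) = sqrt(-1751) = I*sqrt(1751) ≈ 41.845*I)
Y(4)*(-19) + m = 8*(-19) + I*sqrt(1751) = -152 + I*sqrt(1751)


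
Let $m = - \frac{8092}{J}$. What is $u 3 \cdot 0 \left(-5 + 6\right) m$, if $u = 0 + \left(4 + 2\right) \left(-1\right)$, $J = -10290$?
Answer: $0$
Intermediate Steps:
$m = \frac{578}{735}$ ($m = - \frac{8092}{-10290} = \left(-8092\right) \left(- \frac{1}{10290}\right) = \frac{578}{735} \approx 0.78639$)
$u = -6$ ($u = 0 + 6 \left(-1\right) = 0 - 6 = -6$)
$u 3 \cdot 0 \left(-5 + 6\right) m = - 6 \cdot 3 \cdot 0 \left(-5 + 6\right) \frac{578}{735} = - 6 \cdot 0 \cdot 1 \cdot \frac{578}{735} = \left(-6\right) 0 \cdot \frac{578}{735} = 0 \cdot \frac{578}{735} = 0$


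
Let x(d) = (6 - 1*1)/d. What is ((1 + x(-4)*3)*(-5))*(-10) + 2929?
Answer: 5583/2 ≈ 2791.5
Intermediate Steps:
x(d) = 5/d (x(d) = (6 - 1)/d = 5/d)
((1 + x(-4)*3)*(-5))*(-10) + 2929 = ((1 + (5/(-4))*3)*(-5))*(-10) + 2929 = ((1 + (5*(-¼))*3)*(-5))*(-10) + 2929 = ((1 - 5/4*3)*(-5))*(-10) + 2929 = ((1 - 15/4)*(-5))*(-10) + 2929 = -11/4*(-5)*(-10) + 2929 = (55/4)*(-10) + 2929 = -275/2 + 2929 = 5583/2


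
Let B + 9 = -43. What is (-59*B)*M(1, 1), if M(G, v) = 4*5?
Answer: 61360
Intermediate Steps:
B = -52 (B = -9 - 43 = -52)
M(G, v) = 20
(-59*B)*M(1, 1) = -59*(-52)*20 = 3068*20 = 61360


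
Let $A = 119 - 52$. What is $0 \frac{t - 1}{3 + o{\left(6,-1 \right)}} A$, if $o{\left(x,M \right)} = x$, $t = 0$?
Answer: $0$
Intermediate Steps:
$A = 67$
$0 \frac{t - 1}{3 + o{\left(6,-1 \right)}} A = 0 \frac{0 - 1}{3 + 6} \cdot 67 = 0 \left(- \frac{1}{9}\right) 67 = 0 \cdot 67 = 0$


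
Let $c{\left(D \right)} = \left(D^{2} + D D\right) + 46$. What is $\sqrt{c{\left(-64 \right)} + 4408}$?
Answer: $\sqrt{12646} \approx 112.45$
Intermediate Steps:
$c{\left(D \right)} = 46 + 2 D^{2}$ ($c{\left(D \right)} = \left(D^{2} + D^{2}\right) + 46 = 2 D^{2} + 46 = 46 + 2 D^{2}$)
$\sqrt{c{\left(-64 \right)} + 4408} = \sqrt{\left(46 + 2 \left(-64\right)^{2}\right) + 4408} = \sqrt{\left(46 + 2 \cdot 4096\right) + 4408} = \sqrt{\left(46 + 8192\right) + 4408} = \sqrt{8238 + 4408} = \sqrt{12646}$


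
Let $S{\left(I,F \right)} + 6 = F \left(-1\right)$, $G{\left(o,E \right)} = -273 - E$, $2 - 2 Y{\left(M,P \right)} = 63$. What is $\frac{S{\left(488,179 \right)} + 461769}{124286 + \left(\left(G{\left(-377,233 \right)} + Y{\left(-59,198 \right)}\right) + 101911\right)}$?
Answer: $\frac{923168}{451321} \approx 2.0455$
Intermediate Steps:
$Y{\left(M,P \right)} = - \frac{61}{2}$ ($Y{\left(M,P \right)} = 1 - \frac{63}{2} = - \frac{61}{2}$)
$S{\left(I,F \right)} = -6 - F$ ($S{\left(I,F \right)} = -6 + F \left(-1\right) = -6 - F$)
$\frac{S{\left(488,179 \right)} + 461769}{124286 + \left(\left(G{\left(-377,233 \right)} + Y{\left(-59,198 \right)}\right) + 101911\right)} = \frac{\left(-6 - 179\right) + 461769}{124286 + \left(\left(\left(-273 - 233\right) - \frac{61}{2}\right) + 101911\right)} = \frac{-185 + 461769}{124286 + \left(\left(-506 - \frac{61}{2}\right) + 101911\right)} = \frac{461584}{124286 + \left(- \frac{1073}{2} + 101911\right)} = \frac{461584}{124286 + \frac{202749}{2}} = \frac{461584}{\frac{451321}{2}} = 461584 \cdot \frac{2}{451321} = \frac{923168}{451321}$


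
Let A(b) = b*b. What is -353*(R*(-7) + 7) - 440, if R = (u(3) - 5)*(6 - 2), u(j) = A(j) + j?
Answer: 66277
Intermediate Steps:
A(b) = b²
u(j) = j + j² (u(j) = j² + j = j + j²)
R = 28 (R = (3*(1 + 3) - 5)*(6 - 2) = (3*4 - 5)*4 = (12 - 5)*4 = 7*4 = 28)
-353*(R*(-7) + 7) - 440 = -353*(28*(-7) + 7) - 440 = -353*(-196 + 7) - 440 = -353*(-189) - 440 = 66717 - 440 = 66277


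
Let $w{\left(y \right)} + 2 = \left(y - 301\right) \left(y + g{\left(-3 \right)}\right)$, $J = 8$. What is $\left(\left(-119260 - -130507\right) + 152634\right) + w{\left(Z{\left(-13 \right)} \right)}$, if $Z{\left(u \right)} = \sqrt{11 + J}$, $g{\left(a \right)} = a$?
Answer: $164801 - 304 \sqrt{19} \approx 1.6348 \cdot 10^{5}$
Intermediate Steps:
$Z{\left(u \right)} = \sqrt{19}$ ($Z{\left(u \right)} = \sqrt{11 + 8} = \sqrt{19}$)
$w{\left(y \right)} = -2 + \left(-301 + y\right) \left(-3 + y\right)$ ($w{\left(y \right)} = -2 + \left(y - 301\right) \left(y - 3\right) = -2 + \left(-301 + y\right) \left(-3 + y\right)$)
$\left(\left(-119260 - -130507\right) + 152634\right) + w{\left(Z{\left(-13 \right)} \right)} = \left(\left(-119260 - -130507\right) + 152634\right) + \left(901 + \left(\sqrt{19}\right)^{2} - 304 \sqrt{19}\right) = \left(\left(-119260 + 130507\right) + 152634\right) + \left(901 + 19 - 304 \sqrt{19}\right) = \left(11247 + 152634\right) + \left(920 - 304 \sqrt{19}\right) = 163881 + \left(920 - 304 \sqrt{19}\right) = 164801 - 304 \sqrt{19}$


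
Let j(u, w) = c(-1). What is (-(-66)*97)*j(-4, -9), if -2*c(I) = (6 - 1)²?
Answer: -80025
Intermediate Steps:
c(I) = -25/2 (c(I) = -(6 - 1)²/2 = -½*5² = -½*25 = -25/2)
j(u, w) = -25/2
(-(-66)*97)*j(-4, -9) = -(-66)*97*(-25/2) = -66*(-97)*(-25/2) = 6402*(-25/2) = -80025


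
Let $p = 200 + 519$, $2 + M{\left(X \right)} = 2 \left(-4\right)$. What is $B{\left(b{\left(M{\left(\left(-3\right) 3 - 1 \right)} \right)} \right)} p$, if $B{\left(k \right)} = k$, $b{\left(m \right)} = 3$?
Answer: $2157$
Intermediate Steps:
$M{\left(X \right)} = -10$ ($M{\left(X \right)} = -2 + 2 \left(-4\right) = -2 - 8 = -10$)
$p = 719$
$B{\left(b{\left(M{\left(\left(-3\right) 3 - 1 \right)} \right)} \right)} p = 3 \cdot 719 = 2157$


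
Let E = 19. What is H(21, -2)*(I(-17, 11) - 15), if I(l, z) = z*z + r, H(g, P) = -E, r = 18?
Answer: -2356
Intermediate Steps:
H(g, P) = -19 (H(g, P) = -1*19 = -19)
I(l, z) = 18 + z² (I(l, z) = z*z + 18 = z² + 18 = 18 + z²)
H(21, -2)*(I(-17, 11) - 15) = -19*((18 + 11²) - 15) = -19*((18 + 121) - 15) = -19*(139 - 15) = -19*124 = -2356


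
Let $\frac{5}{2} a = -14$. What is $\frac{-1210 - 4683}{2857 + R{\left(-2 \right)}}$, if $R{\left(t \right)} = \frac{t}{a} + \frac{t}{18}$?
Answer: $- \frac{742518}{360013} \approx -2.0625$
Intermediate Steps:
$a = - \frac{28}{5}$ ($a = \frac{2}{5} \left(-14\right) = - \frac{28}{5} \approx -5.6$)
$R{\left(t \right)} = - \frac{31 t}{252}$ ($R{\left(t \right)} = \frac{t}{- \frac{28}{5}} + \frac{t}{18} = t \left(- \frac{5}{28}\right) + t \frac{1}{18} = - \frac{5 t}{28} + \frac{t}{18} = - \frac{31 t}{252}$)
$\frac{-1210 - 4683}{2857 + R{\left(-2 \right)}} = \frac{-1210 - 4683}{2857 - - \frac{31}{126}} = - \frac{5893}{2857 + \frac{31}{126}} = - \frac{5893}{\frac{360013}{126}} = \left(-5893\right) \frac{126}{360013} = - \frac{742518}{360013}$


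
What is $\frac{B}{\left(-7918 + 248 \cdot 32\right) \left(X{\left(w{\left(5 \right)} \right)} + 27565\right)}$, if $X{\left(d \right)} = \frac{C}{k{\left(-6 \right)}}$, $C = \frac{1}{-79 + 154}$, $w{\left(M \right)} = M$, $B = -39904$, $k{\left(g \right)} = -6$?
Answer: $- \frac{997600}{12404249} \approx -0.080424$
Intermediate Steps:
$C = \frac{1}{75} \approx 0.013333$
$X{\left(d \right)} = - \frac{1}{450}$ ($X{\left(d \right)} = \frac{1}{75 \left(-6\right)} = \frac{1}{75} \left(- \frac{1}{6}\right) = - \frac{1}{450}$)
$\frac{B}{\left(-7918 + 248 \cdot 32\right) \left(X{\left(w{\left(5 \right)} \right)} + 27565\right)} = - \frac{39904}{\left(-7918 + 248 \cdot 32\right) \left(- \frac{1}{450} + 27565\right)} = - \frac{39904}{\left(-7918 + 7936\right) \frac{12404249}{450}} = - \frac{39904}{18 \cdot \frac{12404249}{450}} = - \frac{39904}{\frac{12404249}{25}} = \left(-39904\right) \frac{25}{12404249} = - \frac{997600}{12404249}$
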